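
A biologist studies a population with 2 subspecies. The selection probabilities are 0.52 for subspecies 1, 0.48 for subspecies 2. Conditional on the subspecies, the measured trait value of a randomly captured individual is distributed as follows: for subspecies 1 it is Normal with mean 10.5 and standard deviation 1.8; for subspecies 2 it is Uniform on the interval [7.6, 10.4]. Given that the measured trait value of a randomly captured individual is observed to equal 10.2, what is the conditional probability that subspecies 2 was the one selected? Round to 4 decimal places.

Likelihoods f(10.2 | ·): 1: 0.218578; 2: 0.357143.
Posterior ∝ prior × likelihood. Numerator for 2: 0.48·0.357143 = 0.171429.
Normalizing constant: 0.52·0.218578 + 0.48·0.357143 = 0.285089.
P(2 | observation) = 0.171429 / 0.285089 = 0.601316.

0.6013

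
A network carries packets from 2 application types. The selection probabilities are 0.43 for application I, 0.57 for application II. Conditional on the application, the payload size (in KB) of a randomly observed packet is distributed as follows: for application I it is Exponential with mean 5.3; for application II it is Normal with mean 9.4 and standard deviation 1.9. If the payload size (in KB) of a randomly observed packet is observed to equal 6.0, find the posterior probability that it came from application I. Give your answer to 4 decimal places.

Likelihoods f(6.0 | ·): I: 0.0608233; II: 0.0423452.
Posterior ∝ prior × likelihood. Numerator for I: 0.43·0.0608233 = 0.026154.
Normalizing constant: 0.43·0.0608233 + 0.57·0.0423452 = 0.0502908.
P(I | observation) = 0.026154 / 0.0502908 = 0.520056.

0.5201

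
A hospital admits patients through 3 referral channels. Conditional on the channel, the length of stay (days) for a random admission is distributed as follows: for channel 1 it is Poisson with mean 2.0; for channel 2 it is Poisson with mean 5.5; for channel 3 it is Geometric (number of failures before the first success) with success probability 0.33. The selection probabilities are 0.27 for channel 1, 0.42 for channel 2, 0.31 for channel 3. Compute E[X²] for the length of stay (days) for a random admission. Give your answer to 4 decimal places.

19.8201

For each component E[X²] = Var + (mean)², giving 1: 6; 2: 35.75; 3: 10.2746.
Overall E[X²] = 0.27·6 + 0.42·35.75 + 0.31·10.2746 = 19.8201.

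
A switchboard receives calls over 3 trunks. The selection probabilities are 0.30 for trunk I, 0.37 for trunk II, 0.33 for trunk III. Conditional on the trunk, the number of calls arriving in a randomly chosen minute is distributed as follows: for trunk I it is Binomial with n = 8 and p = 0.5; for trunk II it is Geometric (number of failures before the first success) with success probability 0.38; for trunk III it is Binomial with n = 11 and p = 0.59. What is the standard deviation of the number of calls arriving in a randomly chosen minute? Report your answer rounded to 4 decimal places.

Per component, I: μ=4, E[X²]=18; II: μ=1.63158, E[X²]=6.95568; III: μ=6.49, E[X²]=44.781.
E[X] = 0.3·4 + 0.37·1.63158 + 0.33·6.49 = 3.94538.
E[X²] = 0.3·18 + 0.37·6.95568 + 0.33·44.781 = 22.7513.
Var(X) = E[X²] − (E[X])² = 22.7513 − 15.5661 = 7.18527.
SD(X) = √7.18527 = 2.68054.

2.6805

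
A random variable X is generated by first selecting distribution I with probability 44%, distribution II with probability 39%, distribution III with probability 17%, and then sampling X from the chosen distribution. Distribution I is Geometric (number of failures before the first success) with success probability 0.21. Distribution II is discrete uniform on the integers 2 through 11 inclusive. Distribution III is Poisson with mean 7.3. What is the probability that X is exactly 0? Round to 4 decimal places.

0.0925

Conditional on each component, P(X = 0): I: 0.21; II: 0; III: 0.000675539.
By total probability, P(X = 0) = 0.44·0.21 + 0.39·0 + 0.17·0.000675539 = 0.0925148.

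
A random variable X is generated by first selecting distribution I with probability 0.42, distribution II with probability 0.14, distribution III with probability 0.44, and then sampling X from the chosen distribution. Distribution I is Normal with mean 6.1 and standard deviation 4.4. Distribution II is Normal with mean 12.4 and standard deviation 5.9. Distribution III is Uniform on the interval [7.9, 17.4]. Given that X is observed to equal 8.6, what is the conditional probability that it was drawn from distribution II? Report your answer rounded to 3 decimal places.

Likelihoods f(8.6 | ·): I: 0.0771535; II: 0.0549516; III: 0.105263.
Posterior ∝ prior × likelihood. Numerator for II: 0.14·0.0549516 = 0.00769322.
Normalizing constant: 0.42·0.0771535 + 0.14·0.0549516 + 0.44·0.105263 = 0.0864135.
P(II | observation) = 0.00769322 / 0.0864135 = 0.089028.

0.089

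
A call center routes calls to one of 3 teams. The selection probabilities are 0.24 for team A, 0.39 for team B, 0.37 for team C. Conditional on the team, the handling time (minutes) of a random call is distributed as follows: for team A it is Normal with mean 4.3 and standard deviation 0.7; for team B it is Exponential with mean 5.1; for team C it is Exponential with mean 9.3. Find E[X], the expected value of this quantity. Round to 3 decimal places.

6.462

Component means — A: 4.3; B: 5.1; C: 9.3.
E[X] = 0.24·4.3 + 0.39·5.1 + 0.37·9.3 = 6.462.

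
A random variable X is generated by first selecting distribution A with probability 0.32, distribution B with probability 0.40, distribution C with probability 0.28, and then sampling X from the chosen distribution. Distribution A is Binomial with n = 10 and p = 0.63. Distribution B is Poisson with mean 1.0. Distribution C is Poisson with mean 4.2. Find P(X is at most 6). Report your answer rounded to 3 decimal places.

0.816

Conditional on each component, P(X ≤ 6): A: 0.540004; B: 0.999917; C: 0.867464.
By total probability, P(X ≤ 6) = 0.32·0.540004 + 0.4·0.999917 + 0.28·0.867464 = 0.815658.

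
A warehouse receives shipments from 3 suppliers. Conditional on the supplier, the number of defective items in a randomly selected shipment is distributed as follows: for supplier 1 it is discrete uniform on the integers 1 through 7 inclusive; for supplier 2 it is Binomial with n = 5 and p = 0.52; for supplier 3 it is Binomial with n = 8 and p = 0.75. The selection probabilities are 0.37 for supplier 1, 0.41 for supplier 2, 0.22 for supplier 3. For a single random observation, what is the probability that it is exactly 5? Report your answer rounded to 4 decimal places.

0.1141

Conditional on each supplier, P(X = 5): 1: 0.142857; 2: 0.0380204; 3: 0.207642.
By total probability, P(X = 5) = 0.37·0.142857 + 0.41·0.0380204 + 0.22·0.207642 = 0.114127.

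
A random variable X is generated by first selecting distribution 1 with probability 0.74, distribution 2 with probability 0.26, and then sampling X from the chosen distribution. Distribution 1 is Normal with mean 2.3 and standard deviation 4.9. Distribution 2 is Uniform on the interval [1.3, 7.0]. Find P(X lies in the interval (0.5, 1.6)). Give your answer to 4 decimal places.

0.0777

Conditional on each component, P(0.5 < X < 1.6): 1: 0.0865214; 2: 0.0526316.
By total probability, P(0.5 < X < 1.6) = 0.74·0.0865214 + 0.26·0.0526316 = 0.07771.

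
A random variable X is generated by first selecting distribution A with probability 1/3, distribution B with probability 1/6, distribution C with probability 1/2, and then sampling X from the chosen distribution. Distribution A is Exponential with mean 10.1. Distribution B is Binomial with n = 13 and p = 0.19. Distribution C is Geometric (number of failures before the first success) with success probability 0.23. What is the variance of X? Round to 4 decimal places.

52.5118

Per component, A: μ=10.1, E[X²]=204.02; B: μ=2.47, E[X²]=8.1016; C: μ=3.34783, E[X²]=25.7637.
E[X] = 0.333333·10.1 + 0.166667·2.47 + 0.5·3.34783 = 5.45225.
E[X²] = 0.333333·204.02 + 0.166667·8.1016 + 0.5·25.7637 = 82.2388.
Var(X) = E[X²] − (E[X])² = 82.2388 − 29.727 = 52.5118.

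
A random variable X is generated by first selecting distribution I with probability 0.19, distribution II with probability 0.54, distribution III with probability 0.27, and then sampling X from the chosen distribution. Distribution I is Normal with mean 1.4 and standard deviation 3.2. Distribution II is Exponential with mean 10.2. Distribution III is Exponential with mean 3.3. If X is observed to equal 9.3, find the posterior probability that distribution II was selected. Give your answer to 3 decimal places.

0.780

Likelihoods f(9.3 | ·): I: 0.0059198; II: 0.0393936; III: 0.0180953.
Posterior ∝ prior × likelihood. Numerator for II: 0.54·0.0393936 = 0.0212725.
Normalizing constant: 0.19·0.0059198 + 0.54·0.0393936 + 0.27·0.0180953 = 0.027283.
P(II | observation) = 0.0212725 / 0.027283 = 0.779699.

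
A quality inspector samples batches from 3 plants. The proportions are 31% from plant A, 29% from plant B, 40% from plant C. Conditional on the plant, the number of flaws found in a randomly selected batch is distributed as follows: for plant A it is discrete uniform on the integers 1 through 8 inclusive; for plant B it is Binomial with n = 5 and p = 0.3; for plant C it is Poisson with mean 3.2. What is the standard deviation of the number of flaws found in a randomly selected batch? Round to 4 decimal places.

2.1368

Per component, A: μ=4.5, E[X²]=25.5; B: μ=1.5, E[X²]=3.3; C: μ=3.2, E[X²]=13.44.
E[X] = 0.31·4.5 + 0.29·1.5 + 0.4·3.2 = 3.11.
E[X²] = 0.31·25.5 + 0.29·3.3 + 0.4·13.44 = 14.238.
Var(X) = E[X²] − (E[X])² = 14.238 − 9.6721 = 4.5659.
SD(X) = √4.5659 = 2.1368.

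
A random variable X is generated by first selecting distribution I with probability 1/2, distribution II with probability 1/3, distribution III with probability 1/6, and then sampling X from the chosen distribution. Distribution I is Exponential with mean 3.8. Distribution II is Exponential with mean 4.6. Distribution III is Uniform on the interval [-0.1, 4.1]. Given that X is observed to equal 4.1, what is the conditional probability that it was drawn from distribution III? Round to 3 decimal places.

0.348

Likelihoods f(4.1 | ·): I: 0.0894614; II: 0.0891566; III: 0.238095.
Posterior ∝ prior × likelihood. Numerator for III: 0.166667·0.238095 = 0.0396825.
Normalizing constant: 0.5·0.0894614 + 0.333333·0.0891566 + 0.166667·0.238095 = 0.114132.
P(III | observation) = 0.0396825 / 0.114132 = 0.34769.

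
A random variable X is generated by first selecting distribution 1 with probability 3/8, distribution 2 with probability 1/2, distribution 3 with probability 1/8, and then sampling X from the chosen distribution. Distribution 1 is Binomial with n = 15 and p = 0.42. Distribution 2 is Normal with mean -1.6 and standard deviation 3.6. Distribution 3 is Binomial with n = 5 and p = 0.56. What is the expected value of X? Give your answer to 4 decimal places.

Component means — 1: 6.3; 2: -1.6; 3: 2.8.
E[X] = 0.375·6.3 + 0.5·-1.6 + 0.125·2.8 = 1.9125.

1.9125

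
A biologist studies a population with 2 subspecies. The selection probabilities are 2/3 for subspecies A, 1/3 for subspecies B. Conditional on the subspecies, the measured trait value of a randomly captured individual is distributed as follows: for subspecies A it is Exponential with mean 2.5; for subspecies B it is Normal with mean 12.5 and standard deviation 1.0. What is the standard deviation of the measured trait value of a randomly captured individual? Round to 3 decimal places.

5.169

Per component, A: μ=2.5, E[X²]=12.5; B: μ=12.5, E[X²]=157.25.
E[X] = 0.666667·2.5 + 0.333333·12.5 = 5.83333.
E[X²] = 0.666667·12.5 + 0.333333·157.25 = 60.75.
Var(X) = E[X²] − (E[X])² = 60.75 − 34.0278 = 26.7222.
SD(X) = √26.7222 = 5.16935.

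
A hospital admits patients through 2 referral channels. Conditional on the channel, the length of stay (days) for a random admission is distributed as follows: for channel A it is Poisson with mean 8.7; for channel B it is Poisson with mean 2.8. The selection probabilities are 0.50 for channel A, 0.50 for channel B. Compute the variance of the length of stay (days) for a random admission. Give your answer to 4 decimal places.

14.4525

Per component, A: μ=8.7, E[X²]=84.39; B: μ=2.8, E[X²]=10.64.
E[X] = 0.5·8.7 + 0.5·2.8 = 5.75.
E[X²] = 0.5·84.39 + 0.5·10.64 = 47.515.
Var(X) = E[X²] − (E[X])² = 47.515 − 33.0625 = 14.4525.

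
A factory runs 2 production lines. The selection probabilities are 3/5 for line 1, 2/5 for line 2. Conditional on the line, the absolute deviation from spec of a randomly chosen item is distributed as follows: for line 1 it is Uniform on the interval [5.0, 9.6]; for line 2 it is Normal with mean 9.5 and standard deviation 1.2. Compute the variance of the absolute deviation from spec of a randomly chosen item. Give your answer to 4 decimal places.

2.7956

Per component, 1: μ=7.3, E[X²]=55.0533; 2: μ=9.5, E[X²]=91.69.
E[X] = 0.6·7.3 + 0.4·9.5 = 8.18.
E[X²] = 0.6·55.0533 + 0.4·91.69 = 69.708.
Var(X) = E[X²] − (E[X])² = 69.708 − 66.9124 = 2.7956.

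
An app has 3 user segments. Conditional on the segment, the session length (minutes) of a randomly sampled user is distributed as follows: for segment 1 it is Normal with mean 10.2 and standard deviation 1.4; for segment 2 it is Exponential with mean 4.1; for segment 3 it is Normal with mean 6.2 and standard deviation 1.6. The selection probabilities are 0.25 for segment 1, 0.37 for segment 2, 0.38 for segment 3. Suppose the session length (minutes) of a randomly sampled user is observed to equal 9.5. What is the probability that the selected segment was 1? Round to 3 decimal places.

Likelihoods f(9.5 | ·): 1: 0.251475; 2: 0.0240394; 3: 0.0297212.
Posterior ∝ prior × likelihood. Numerator for 1: 0.25·0.251475 = 0.0628688.
Normalizing constant: 0.25·0.251475 + 0.37·0.0240394 + 0.38·0.0297212 = 0.0830574.
P(1 | observation) = 0.0628688 / 0.0830574 = 0.756932.

0.757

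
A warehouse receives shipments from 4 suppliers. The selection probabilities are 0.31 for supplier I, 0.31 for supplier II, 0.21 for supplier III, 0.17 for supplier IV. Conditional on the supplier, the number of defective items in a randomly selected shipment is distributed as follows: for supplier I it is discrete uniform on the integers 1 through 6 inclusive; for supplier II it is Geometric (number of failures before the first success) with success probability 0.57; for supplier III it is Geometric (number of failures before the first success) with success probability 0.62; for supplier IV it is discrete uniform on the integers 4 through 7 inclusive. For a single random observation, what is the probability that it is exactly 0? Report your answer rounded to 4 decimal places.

0.3069

Conditional on each supplier, P(X = 0): I: 0; II: 0.57; III: 0.62; IV: 0.
By total probability, P(X = 0) = 0.31·0 + 0.31·0.57 + 0.21·0.62 + 0.17·0 = 0.3069.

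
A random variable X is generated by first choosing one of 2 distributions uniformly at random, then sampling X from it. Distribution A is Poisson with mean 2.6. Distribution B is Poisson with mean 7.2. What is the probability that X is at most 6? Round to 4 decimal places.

Conditional on each component, P(X ≤ 6): A: 0.98283; B: 0.420356.
By total probability, P(X ≤ 6) = 0.5·0.98283 + 0.5·0.420356 = 0.701593.

0.7016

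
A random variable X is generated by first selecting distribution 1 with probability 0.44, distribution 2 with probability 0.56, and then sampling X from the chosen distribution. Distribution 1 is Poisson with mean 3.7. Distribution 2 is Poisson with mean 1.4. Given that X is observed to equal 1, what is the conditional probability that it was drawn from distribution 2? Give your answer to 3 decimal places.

0.828

Likelihoods P(X=1 | ·): 1: 0.091477; 2: 0.345236.
Posterior ∝ prior × likelihood. Numerator for 2: 0.56·0.345236 = 0.193332.
Normalizing constant: 0.44·0.091477 + 0.56·0.345236 = 0.233582.
P(2 | observation) = 0.193332 / 0.233582 = 0.827684.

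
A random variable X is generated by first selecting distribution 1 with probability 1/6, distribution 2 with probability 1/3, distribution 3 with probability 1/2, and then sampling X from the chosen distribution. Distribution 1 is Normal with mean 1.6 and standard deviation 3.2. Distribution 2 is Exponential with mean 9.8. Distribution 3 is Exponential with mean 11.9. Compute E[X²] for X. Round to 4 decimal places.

For each component E[X²] = Var + (mean)², giving 1: 12.8; 2: 192.08; 3: 283.22.
Overall E[X²] = 0.166667·12.8 + 0.333333·192.08 + 0.5·283.22 = 207.77.

207.7700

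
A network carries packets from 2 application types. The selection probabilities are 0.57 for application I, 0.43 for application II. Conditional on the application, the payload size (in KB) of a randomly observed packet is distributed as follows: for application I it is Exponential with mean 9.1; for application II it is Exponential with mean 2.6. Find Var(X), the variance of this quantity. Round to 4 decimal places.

60.4640

Per component, I: μ=9.1, E[X²]=165.62; II: μ=2.6, E[X²]=13.52.
E[X] = 0.57·9.1 + 0.43·2.6 = 6.305.
E[X²] = 0.57·165.62 + 0.43·13.52 = 100.217.
Var(X) = E[X²] − (E[X])² = 100.217 − 39.753 = 60.464.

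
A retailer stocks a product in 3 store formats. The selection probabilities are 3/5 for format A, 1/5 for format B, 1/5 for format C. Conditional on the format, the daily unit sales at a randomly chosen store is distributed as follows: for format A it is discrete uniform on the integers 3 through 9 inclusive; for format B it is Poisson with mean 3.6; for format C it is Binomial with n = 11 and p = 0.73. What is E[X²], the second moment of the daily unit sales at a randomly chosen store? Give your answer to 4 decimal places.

40.6418

For each component E[X²] = Var + (mean)², giving A: 40; B: 16.56; C: 66.649.
Overall E[X²] = 0.6·40 + 0.2·16.56 + 0.2·66.649 = 40.6418.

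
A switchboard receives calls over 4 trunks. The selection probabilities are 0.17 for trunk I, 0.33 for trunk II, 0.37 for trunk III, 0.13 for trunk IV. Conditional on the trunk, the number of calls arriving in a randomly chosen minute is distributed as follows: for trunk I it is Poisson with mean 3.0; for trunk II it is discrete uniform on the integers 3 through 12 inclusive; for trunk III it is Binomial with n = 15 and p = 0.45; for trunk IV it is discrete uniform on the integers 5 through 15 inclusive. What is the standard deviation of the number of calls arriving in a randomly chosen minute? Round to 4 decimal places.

Per component, I: μ=3, E[X²]=12; II: μ=7.5, E[X²]=64.5; III: μ=6.75, E[X²]=49.275; IV: μ=10, E[X²]=110.
E[X] = 0.17·3 + 0.33·7.5 + 0.37·6.75 + 0.13·10 = 6.7825.
E[X²] = 0.17·12 + 0.33·64.5 + 0.37·49.275 + 0.13·110 = 55.8567.
Var(X) = E[X²] − (E[X])² = 55.8567 − 46.0023 = 9.85444.
SD(X) = √9.85444 = 3.13918.

3.1392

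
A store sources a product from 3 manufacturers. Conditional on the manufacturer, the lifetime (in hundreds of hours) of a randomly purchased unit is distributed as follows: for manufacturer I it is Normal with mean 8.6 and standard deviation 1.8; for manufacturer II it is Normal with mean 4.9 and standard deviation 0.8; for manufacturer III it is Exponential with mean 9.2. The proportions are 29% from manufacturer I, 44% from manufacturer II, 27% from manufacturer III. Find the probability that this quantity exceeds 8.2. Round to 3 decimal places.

Conditional on each manufacturer, P(X > 8.2): I: 0.58793; II: 1.85367e-05; III: 0.41012.
By total probability, P(X > 8.2) = 0.29·0.58793 + 0.44·1.85367e-05 + 0.27·0.41012 = 0.28124.

0.281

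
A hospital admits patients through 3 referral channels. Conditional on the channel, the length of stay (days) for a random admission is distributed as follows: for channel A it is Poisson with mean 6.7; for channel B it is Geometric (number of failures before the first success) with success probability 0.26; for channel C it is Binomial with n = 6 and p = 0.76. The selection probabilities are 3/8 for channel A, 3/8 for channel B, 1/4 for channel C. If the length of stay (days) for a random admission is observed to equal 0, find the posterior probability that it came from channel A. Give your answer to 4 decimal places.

Likelihoods P(X=0 | ·): A: 0.00123091; B: 0.26; C: 0.000191103.
Posterior ∝ prior × likelihood. Numerator for A: 0.375·0.00123091 = 0.000461592.
Normalizing constant: 0.375·0.00123091 + 0.375·0.26 + 0.25·0.000191103 = 0.0980094.
P(A | observation) = 0.000461592 / 0.0980094 = 0.00470967.

0.0047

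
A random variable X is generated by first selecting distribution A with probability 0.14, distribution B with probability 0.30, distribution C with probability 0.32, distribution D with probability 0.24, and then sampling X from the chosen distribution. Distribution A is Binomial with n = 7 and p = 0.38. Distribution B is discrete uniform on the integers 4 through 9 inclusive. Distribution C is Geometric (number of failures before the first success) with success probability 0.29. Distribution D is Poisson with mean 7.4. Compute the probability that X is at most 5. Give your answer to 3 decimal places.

0.578

Conditional on each component, P(X ≤ 5): A: 0.985788; B: 0.333333; C: 0.8719; D: 0.252557.
By total probability, P(X ≤ 5) = 0.14·0.985788 + 0.3·0.333333 + 0.32·0.8719 + 0.24·0.252557 = 0.577632.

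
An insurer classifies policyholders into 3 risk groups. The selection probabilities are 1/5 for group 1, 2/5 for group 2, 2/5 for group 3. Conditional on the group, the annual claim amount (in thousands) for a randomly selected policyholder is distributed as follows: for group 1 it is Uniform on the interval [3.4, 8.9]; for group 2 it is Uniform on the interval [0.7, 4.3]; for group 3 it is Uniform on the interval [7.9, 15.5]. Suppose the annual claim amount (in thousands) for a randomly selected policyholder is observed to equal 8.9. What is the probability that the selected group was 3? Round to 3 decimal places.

0.591

Likelihoods f(8.9 | ·): 1: 0.181818; 2: 0; 3: 0.131579.
Posterior ∝ prior × likelihood. Numerator for 3: 0.4·0.131579 = 0.0526316.
Normalizing constant: 0.2·0.181818 + 0.4·0 + 0.4·0.131579 = 0.0889952.
P(3 | observation) = 0.0526316 / 0.0889952 = 0.591398.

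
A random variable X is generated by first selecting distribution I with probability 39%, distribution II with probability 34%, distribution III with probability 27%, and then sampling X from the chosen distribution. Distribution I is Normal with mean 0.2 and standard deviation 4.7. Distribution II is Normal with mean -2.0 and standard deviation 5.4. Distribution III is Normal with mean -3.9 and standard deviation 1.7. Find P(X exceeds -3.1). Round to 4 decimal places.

Conditional on each component, P(X > -3.1): I: 0.7587; II: 0.580707; III: 0.318967.
By total probability, P(X > -3.1) = 0.39·0.7587 + 0.34·0.580707 + 0.27·0.318967 = 0.579455.

0.5795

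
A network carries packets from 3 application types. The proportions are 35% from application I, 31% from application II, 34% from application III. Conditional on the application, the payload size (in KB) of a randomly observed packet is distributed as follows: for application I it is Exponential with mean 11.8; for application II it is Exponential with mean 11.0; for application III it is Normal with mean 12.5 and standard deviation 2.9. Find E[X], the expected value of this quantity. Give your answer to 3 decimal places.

Component means — I: 11.8; II: 11; III: 12.5.
E[X] = 0.35·11.8 + 0.31·11 + 0.34·12.5 = 11.79.

11.790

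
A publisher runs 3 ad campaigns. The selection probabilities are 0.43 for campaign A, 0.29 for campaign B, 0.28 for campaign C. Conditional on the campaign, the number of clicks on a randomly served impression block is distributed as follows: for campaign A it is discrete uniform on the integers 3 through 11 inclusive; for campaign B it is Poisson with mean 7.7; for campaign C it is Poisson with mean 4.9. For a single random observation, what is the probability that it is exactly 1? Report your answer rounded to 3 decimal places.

0.011

Conditional on each campaign, P(X = 1): A: 0; B: 0.00348677; C: 0.0364883.
By total probability, P(X = 1) = 0.43·0 + 0.29·0.00348677 + 0.28·0.0364883 = 0.0112279.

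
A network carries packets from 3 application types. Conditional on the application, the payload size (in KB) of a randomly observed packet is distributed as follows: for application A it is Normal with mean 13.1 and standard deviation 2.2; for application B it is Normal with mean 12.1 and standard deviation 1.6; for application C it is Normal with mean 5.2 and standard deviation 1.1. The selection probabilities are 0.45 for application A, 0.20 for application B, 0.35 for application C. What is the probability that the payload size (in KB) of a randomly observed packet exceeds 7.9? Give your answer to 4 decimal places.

Conditional on each application, P(X > 7.9): A: 0.990952; B: 0.995668; C: 0.00705314.
By total probability, P(X > 7.9) = 0.45·0.990952 + 0.2·0.995668 + 0.35·0.00705314 = 0.64753.

0.6475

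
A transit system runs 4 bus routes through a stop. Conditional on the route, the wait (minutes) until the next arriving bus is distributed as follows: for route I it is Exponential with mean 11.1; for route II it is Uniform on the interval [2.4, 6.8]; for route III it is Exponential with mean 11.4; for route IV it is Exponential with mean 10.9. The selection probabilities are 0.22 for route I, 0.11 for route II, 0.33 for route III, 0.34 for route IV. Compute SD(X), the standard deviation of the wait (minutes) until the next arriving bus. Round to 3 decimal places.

Per component, I: μ=11.1, E[X²]=246.42; II: μ=4.6, E[X²]=22.7733; III: μ=11.4, E[X²]=259.92; IV: μ=10.9, E[X²]=237.62.
E[X] = 0.22·11.1 + 0.11·4.6 + 0.33·11.4 + 0.34·10.9 = 10.416.
E[X²] = 0.22·246.42 + 0.11·22.7733 + 0.33·259.92 + 0.34·237.62 = 223.282.
Var(X) = E[X²] − (E[X])² = 223.282 − 108.493 = 114.789.
SD(X) = √114.789 = 10.714.

10.714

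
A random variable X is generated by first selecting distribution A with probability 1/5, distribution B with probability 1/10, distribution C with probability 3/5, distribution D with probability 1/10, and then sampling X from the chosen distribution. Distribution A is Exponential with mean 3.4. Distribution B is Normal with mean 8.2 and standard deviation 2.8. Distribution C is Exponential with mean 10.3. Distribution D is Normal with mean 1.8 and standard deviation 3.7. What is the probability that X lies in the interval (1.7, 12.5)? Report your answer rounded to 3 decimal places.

Conditional on each component, P(1.7 < X < 12.5): A: 0.581219; B: 0.927564; C: 0.550725; D: 0.508866.
By total probability, P(1.7 < X < 12.5) = 0.2·0.581219 + 0.1·0.927564 + 0.6·0.550725 + 0.1·0.508866 = 0.590321.

0.590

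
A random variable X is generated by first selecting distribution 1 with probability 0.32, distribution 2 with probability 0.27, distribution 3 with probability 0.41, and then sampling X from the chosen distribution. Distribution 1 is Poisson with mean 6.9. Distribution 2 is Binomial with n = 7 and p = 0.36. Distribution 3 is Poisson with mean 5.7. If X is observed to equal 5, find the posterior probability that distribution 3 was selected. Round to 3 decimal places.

Likelihoods P(X=5 | ·): 1: 0.131351; 2: 0.0520106; 3: 0.16777.
Posterior ∝ prior × likelihood. Numerator for 3: 0.41·0.16777 = 0.0687857.
Normalizing constant: 0.32·0.131351 + 0.27·0.0520106 + 0.41·0.16777 = 0.124861.
P(3 | observation) = 0.0687857 / 0.124861 = 0.550899.

0.551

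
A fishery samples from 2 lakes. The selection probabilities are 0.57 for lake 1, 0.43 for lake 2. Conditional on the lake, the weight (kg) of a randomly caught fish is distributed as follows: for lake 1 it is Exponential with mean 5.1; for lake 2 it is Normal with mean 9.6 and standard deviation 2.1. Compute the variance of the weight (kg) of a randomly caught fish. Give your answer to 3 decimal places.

Per component, 1: μ=5.1, E[X²]=52.02; 2: μ=9.6, E[X²]=96.57.
E[X] = 0.57·5.1 + 0.43·9.6 = 7.035.
E[X²] = 0.57·52.02 + 0.43·96.57 = 71.1765.
Var(X) = E[X²] − (E[X])² = 71.1765 − 49.4912 = 21.6853.

21.685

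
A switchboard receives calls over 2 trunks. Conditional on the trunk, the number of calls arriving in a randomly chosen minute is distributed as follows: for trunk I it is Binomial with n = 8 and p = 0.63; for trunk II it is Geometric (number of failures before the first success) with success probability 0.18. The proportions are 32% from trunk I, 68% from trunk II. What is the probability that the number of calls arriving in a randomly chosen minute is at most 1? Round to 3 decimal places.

0.224

Conditional on each trunk, P(X ≤ 1): I: 0.00513581; II: 0.3276.
By total probability, P(X ≤ 1) = 0.32·0.00513581 + 0.68·0.3276 = 0.224411.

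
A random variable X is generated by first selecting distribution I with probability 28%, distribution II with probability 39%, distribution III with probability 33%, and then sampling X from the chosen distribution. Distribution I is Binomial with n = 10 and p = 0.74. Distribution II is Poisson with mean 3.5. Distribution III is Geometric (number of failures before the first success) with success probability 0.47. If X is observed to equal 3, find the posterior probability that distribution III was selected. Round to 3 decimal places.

Likelihoods P(X=3 | ·): I: 0.00390562; II: 0.215785; III: 0.0699722.
Posterior ∝ prior × likelihood. Numerator for III: 0.33·0.0699722 = 0.0230908.
Normalizing constant: 0.28·0.00390562 + 0.39·0.215785 + 0.33·0.0699722 = 0.108341.
P(III | observation) = 0.0230908 / 0.108341 = 0.213132.

0.213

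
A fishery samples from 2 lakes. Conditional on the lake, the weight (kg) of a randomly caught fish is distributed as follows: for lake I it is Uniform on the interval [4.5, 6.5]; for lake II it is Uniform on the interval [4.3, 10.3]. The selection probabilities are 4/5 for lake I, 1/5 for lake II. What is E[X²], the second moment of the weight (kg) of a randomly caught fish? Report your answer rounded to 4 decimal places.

For each component E[X²] = Var + (mean)², giving I: 30.5833; II: 56.29.
Overall E[X²] = 0.8·30.5833 + 0.2·56.29 = 35.7247.

35.7247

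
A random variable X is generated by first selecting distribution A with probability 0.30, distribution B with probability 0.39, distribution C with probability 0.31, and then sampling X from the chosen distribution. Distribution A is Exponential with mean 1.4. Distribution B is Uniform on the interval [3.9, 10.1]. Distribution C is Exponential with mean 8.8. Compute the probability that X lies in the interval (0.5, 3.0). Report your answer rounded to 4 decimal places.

Conditional on each component, P(0.5 < X < 3.0): A: 0.582353; B: 0; C: 0.233642.
By total probability, P(0.5 < X < 3.0) = 0.3·0.582353 + 0.39·0 + 0.31·0.233642 = 0.247135.

0.2471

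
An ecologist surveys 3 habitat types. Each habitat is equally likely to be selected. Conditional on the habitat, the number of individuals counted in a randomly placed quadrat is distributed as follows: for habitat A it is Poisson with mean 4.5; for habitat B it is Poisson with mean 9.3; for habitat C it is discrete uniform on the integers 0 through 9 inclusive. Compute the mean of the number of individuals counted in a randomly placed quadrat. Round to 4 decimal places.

6.1000

Component means — A: 4.5; B: 9.3; C: 4.5.
E[X] = 0.333333·4.5 + 0.333333·9.3 + 0.333333·4.5 = 6.1.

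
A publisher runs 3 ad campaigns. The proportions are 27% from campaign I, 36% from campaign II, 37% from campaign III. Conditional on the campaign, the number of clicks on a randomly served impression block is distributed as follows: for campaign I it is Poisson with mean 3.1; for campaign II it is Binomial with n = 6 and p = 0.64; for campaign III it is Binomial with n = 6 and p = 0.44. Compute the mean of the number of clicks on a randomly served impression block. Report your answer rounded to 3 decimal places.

Component means — I: 3.1; II: 3.84; III: 2.64.
E[X] = 0.27·3.1 + 0.36·3.84 + 0.37·2.64 = 3.1962.

3.196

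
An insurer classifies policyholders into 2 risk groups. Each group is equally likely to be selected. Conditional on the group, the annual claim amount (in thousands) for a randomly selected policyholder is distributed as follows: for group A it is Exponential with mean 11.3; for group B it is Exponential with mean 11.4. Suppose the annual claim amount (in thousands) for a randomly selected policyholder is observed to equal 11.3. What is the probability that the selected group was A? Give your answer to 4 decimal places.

0.5000

Likelihoods f(11.3 | ·): A: 0.0325557; B: 0.0325544.
Posterior ∝ prior × likelihood. Numerator for A: 0.5·0.0325557 = 0.0162779.
Normalizing constant: 0.5·0.0325557 + 0.5·0.0325544 = 0.0325551.
P(A | observation) = 0.0162779 / 0.0325551 = 0.50001.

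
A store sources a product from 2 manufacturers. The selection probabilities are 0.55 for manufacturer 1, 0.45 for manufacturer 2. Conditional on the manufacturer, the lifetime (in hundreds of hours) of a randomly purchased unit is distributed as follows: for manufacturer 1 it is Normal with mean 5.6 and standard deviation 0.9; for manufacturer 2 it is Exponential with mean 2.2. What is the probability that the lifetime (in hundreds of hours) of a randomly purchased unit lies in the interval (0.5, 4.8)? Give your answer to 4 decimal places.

0.4106

Conditional on each manufacturer, P(0.5 < X < 4.8): 1: 0.187031; 2: 0.683867.
By total probability, P(0.5 < X < 4.8) = 0.55·0.187031 + 0.45·0.683867 = 0.410608.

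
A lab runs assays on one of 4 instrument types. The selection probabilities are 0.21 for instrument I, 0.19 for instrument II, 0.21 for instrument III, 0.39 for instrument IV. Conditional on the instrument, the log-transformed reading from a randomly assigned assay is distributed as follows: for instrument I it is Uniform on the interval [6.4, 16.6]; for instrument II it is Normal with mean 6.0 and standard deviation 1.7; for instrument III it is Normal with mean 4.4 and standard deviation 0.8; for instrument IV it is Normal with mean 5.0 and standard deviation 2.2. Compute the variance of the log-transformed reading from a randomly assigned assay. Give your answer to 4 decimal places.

11.4879

Per component, I: μ=11.5, E[X²]=140.92; II: μ=6, E[X²]=38.89; III: μ=4.4, E[X²]=20; IV: μ=5, E[X²]=29.84.
E[X] = 0.21·11.5 + 0.19·6 + 0.21·4.4 + 0.39·5 = 6.429.
E[X²] = 0.21·140.92 + 0.19·38.89 + 0.21·20 + 0.39·29.84 = 52.8199.
Var(X) = E[X²] − (E[X])² = 52.8199 − 41.332 = 11.4879.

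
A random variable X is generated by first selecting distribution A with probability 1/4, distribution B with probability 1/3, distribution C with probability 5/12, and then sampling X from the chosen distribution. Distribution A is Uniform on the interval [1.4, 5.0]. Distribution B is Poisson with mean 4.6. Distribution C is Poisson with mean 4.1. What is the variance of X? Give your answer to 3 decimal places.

Per component, A: μ=3.2, E[X²]=11.32; B: μ=4.6, E[X²]=25.76; C: μ=4.1, E[X²]=20.91.
E[X] = 0.25·3.2 + 0.333333·4.6 + 0.416667·4.1 = 4.04167.
E[X²] = 0.25·11.32 + 0.333333·25.76 + 0.416667·20.91 = 20.1292.
Var(X) = E[X²] − (E[X])² = 20.1292 − 16.3351 = 3.7941.

3.794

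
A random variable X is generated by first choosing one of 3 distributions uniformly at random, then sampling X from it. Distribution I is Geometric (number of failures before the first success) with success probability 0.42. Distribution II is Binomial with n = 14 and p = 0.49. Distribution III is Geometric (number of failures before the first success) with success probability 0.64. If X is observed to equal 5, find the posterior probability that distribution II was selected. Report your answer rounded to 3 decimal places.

Likelihoods P(X=5 | ·): I: 0.027567; II: 0.132001; III: 0.00386984.
Posterior ∝ prior × likelihood. Numerator for II: 0.333333·0.132001 = 0.0440002.
Normalizing constant: 0.333333·0.027567 + 0.333333·0.132001 + 0.333333·0.00386984 = 0.0544792.
P(II | observation) = 0.0440002 / 0.0544792 = 0.807652.

0.808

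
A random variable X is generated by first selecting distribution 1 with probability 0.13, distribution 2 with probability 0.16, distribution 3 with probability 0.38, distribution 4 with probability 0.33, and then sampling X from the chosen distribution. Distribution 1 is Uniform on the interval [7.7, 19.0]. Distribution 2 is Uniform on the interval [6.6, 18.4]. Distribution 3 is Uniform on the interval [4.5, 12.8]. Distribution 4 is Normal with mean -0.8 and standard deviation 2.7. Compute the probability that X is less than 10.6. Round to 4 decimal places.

Conditional on each component, P(X < 10.6): 1: 0.256637; 2: 0.338983; 3: 0.73494; 4: 0.999988.
By total probability, P(X < 10.6) = 0.13·0.256637 + 0.16·0.338983 + 0.38·0.73494 + 0.33·0.999988 = 0.696873.

0.6969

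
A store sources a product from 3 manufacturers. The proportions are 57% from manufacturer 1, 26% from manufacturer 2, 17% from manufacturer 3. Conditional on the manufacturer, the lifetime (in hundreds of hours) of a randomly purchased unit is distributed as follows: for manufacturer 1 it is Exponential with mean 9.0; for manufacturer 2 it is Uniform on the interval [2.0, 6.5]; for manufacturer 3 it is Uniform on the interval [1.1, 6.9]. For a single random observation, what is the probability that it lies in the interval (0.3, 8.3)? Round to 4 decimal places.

0.7547

Conditional on each manufacturer, P(0.3 < X < 8.3): 1: 0.569582; 2: 1; 3: 1.
By total probability, P(0.3 < X < 8.3) = 0.57·0.569582 + 0.26·1 + 0.17·1 = 0.754662.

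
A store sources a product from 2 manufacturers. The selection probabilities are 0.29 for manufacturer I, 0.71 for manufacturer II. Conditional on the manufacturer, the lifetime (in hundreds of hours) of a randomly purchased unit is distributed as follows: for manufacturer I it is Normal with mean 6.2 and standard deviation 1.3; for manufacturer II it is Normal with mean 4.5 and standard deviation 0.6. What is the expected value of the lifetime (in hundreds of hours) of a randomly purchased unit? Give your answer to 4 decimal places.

Component means — I: 6.2; II: 4.5.
E[X] = 0.29·6.2 + 0.71·4.5 = 4.993.

4.9930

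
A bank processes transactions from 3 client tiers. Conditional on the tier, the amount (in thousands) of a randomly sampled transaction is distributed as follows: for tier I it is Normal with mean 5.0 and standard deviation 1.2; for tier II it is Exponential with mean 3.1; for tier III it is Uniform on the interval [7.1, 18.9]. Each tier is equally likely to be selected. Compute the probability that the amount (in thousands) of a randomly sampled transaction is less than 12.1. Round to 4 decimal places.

0.8012

Conditional on each tier, P(X < 12.1): I: 1; II: 0.979823; III: 0.423729.
By total probability, P(X < 12.1) = 0.333333·1 + 0.333333·0.979823 + 0.333333·0.423729 = 0.801184.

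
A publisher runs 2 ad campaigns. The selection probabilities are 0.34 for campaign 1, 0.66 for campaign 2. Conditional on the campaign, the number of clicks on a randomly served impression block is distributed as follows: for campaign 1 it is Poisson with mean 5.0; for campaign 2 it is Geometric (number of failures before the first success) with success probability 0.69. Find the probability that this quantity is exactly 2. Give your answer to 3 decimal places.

Conditional on each campaign, P(X = 2): 1: 0.0842243; 2: 0.066309.
By total probability, P(X = 2) = 0.34·0.0842243 + 0.66·0.066309 = 0.0724002.

0.072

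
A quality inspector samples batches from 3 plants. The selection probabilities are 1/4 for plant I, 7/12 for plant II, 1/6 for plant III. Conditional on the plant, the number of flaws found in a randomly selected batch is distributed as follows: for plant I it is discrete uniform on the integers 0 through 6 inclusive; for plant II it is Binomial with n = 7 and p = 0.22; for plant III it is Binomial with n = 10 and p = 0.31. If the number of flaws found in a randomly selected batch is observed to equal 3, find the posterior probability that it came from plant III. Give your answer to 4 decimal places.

Likelihoods P(X=3 | ·): I: 0.142857; II: 0.137948; III: 0.266201.
Posterior ∝ prior × likelihood. Numerator for III: 0.166667·0.266201 = 0.0443669.
Normalizing constant: 0.25·0.142857 + 0.583333·0.137948 + 0.166667·0.266201 = 0.160551.
P(III | observation) = 0.0443669 / 0.160551 = 0.276342.

0.2763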